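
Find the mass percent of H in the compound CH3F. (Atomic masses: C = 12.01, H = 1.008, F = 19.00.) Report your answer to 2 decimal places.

8.89%

Molar mass = 1(12.01) + 3(1.008) + 1(19.00) = 34.034 g/mol
Mass of H per mole = 3 × 1.008 = 3.024 g
% H = 3.024 / 34.034 × 100 = 8.89%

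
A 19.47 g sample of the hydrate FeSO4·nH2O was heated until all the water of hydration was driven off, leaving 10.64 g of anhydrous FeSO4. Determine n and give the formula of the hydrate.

FeSO4·7H2O

Mass of water lost = 19.47 − 10.64 = 8.83 g → 8.83 / 18.02 = 0.49 mol H2O
Molar mass of FeSO4 = 151.92 g/mol → mol FeSO4 = 10.64 / 151.92 = 0.07004
n = 0.49 / 0.07004 = 7.00 ≈ 7 → FeSO4·7H2O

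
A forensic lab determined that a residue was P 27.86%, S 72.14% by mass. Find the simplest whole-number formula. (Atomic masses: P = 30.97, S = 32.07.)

P2S5

Assume 100 g: 27.86 g P, 72.14 g S.
P: 27.86 g ÷ 30.97 g/mol = 0.8996 mol
S: 72.14 g ÷ 32.07 g/mol = 2.249 mol
Ratios (÷ 0.8996): P 1.000, S 2.501
×2: P 2.00, S 5.00 → P2S5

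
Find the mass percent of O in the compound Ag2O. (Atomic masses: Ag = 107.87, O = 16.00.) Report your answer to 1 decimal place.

Molar mass = 2(107.87) + 1(16.00) = 231.740 g/mol
Mass of O per mole = 1 × 16.00 = 16.000 g
% O = 16.000 / 231.740 × 100 = 6.9%

6.9%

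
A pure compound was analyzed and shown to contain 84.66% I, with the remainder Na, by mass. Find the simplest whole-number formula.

INa

Assume 100 g: 84.66 g I, 15.34 g Na.
n(I) = 84.66/126.90 = 0.6671, n(Na) = 15.34/22.99 = 0.6672
Divide by the smallest (0.6671 mol I): I 1.000, Na 1.000
→ INa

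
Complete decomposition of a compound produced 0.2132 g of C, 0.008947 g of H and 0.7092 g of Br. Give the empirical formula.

C2HBr

C: 0.2132 g ÷ 12.01 g/mol = 0.01775 mol
H: 0.008947 g ÷ 1.008 g/mol = 0.008876 mol
Br: 0.7092 g ÷ 79.90 g/mol = 0.008876 mol
Divide by the smallest (0.008876 mol H): C 2.000, H 1.000, Br 1.000
→ C2HBr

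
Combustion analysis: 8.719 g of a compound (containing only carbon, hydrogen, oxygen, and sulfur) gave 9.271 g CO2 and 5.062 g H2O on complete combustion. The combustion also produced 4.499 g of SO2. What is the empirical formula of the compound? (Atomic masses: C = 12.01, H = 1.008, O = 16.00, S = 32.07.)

C3H8O3S

mol C = 9.271 / 44.01 = 0.2107; mass C = 0.2107 × 12.01 = 2.530 g
mol H = 2 × (5.062 / 18.02) = 0.5618; mass H = 0.5618 × 1.008 = 0.5663 g
mol S = 4.499 / 64.07 = 0.07022; mass S = 2.252 g
mass O = 8.719 − (5.348) = 3.371 g → mol O = 0.2107
Divide by the smallest (0.07022 mol S): C 3.000, H 8.001, O 3.000, S 1.000
→ C3H8O3S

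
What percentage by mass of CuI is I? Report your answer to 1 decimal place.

66.6%

Molar mass = 1(63.55) + 1(126.90) = 190.450 g/mol
Mass of I per mole = 1 × 126.90 = 126.900 g
% I = 126.900 / 190.450 × 100 = 66.6%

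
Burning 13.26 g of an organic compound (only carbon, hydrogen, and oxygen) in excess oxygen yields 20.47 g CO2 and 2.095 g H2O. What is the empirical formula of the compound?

C2HO2

mol C = 20.47 / 44.01 = 0.4651; mass C = 0.4651 × 12.01 = 5.586 g
mol H = 2 × (2.095 / 18.02) = 0.2325; mass H = 0.2325 × 1.008 = 0.2344 g
mass O = 13.26 − (5.820) = 7.440 g → mol O = 0.4650
Divide by the smallest (0.2325 mol H): C 2.000, H 1.000, O 2.000
≈ 2:1:2 → C2HO2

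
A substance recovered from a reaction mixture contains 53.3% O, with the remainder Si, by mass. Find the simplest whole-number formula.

Assume 100 g: 53.3 g O, 46.7 g Si.
O: 53.3 g ÷ 16.00 g/mol = 3.331 mol
Si: 46.7 g ÷ 28.09 g/mol = 1.663 mol
Divide by the smallest (1.663 mol Si): O 2.004, Si 1.000
Ratio ≈ 2:1, so the empirical formula is O2Si

O2Si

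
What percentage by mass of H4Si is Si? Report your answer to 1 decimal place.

Molar mass = 4(1.008) + 1(28.09) = 32.122 g/mol
Mass of Si per mole = 1 × 28.09 = 28.090 g
% Si = 28.090 / 32.122 × 100 = 87.4%

87.4%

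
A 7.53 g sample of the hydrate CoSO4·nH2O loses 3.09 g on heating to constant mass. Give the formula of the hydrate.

CoSO4·6H2O

Mass of anhydrous CoSO4 = 7.53 − 3.09 = 4.44 g
mol H2O = 3.09 / 18.02 = 0.1715
Molar mass of CoSO4 = 155.00 g/mol → mol CoSO4 = 4.44 / 155.00 = 0.02865
n = 0.1715 / 0.02865 = 5.99 ≈ 6 → CoSO4·6H2O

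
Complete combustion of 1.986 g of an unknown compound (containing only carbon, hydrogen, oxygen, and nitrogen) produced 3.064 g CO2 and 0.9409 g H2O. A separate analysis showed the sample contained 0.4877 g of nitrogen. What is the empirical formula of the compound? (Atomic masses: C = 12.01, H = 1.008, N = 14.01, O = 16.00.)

C2H3NO

mol C = 3.064 / 44.01 = 0.06962; mass C = 0.06962 × 12.01 = 0.8361 g
mol H = 2 × (0.9409 / 18.02) = 0.1044; mass H = 0.1044 × 1.008 = 0.1053 g
mol N = 0.4877 / 14.01 = 0.03481
mass O = 1.986 − (1.429) = 0.5569 g → mol O = 0.03481
Smallest is O at 0.03481 mol; normalising gives C 2.000, H 3.000, N 1.000, O 1.000
Ratio ≈ 2:3:1:1, so the empirical formula is C2H3NO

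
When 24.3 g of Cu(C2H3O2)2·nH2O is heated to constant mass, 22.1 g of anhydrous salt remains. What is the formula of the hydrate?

Cu(C2H3O2)2·H2O

Mass of water lost = 24.3 − 22.1 = 2.2 g → 2.2 / 18.02 = 0.1221 mol H2O
Molar mass of Cu(C2H3O2)2 = 181.64 g/mol → mol Cu(C2H3O2)2 = 22.1 / 181.64 = 0.1217
n = 0.1221 / 0.1217 = 1.00 ≈ 1 → Cu(C2H3O2)2·H2O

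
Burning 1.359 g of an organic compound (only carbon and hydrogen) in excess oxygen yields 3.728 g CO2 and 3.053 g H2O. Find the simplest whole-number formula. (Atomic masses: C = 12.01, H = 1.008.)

mol C = 3.728 / 44.01 = 0.08471; mass C = 0.08471 × 12.01 = 1.017 g
mol H = 2 × (3.053 / 18.02) = 0.3388; mass H = 0.3388 × 1.008 = 0.3416 g
Ratios (÷ 0.08471): C 1.000, H 4.000
→ CH4

CH4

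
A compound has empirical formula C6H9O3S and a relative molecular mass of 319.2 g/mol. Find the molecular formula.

Empirical-formula mass = 161.20 g/mol
n = 319.2 / 161.20 = 1.98 ≈ 2
Molecular formula = (C6H9O3S)2 = C12H18O6S2

C12H18O6S2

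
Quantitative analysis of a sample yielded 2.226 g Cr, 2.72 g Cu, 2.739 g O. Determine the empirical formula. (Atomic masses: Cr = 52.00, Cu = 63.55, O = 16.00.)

Moles — Cr: 2.226 / 52.00 = 0.04281 mol; Cu: 2.72 / 63.55 = 0.0428 mol; O: 2.739 / 16.00 = 0.1712 mol
Ratios (÷ 0.0428): Cr 1.000, Cu 1.000, O 4.000
Ratio ≈ 1:1:4, so the empirical formula is CrCuO4

CrCuO4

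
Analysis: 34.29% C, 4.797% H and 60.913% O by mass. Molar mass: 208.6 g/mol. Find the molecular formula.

C6H10O8

Assume 100 g: 34.29 g C, 4.797 g H, 60.913 g O.
Moles — C: 34.29 / 12.01 = 2.855 mol; H: 4.797 / 1.008 = 4.759 mol; O: 60.913 / 16.00 = 3.807 mol
Smallest is C at 2.855 mol; normalising gives C 1.000, H 1.667, O 1.333
×3: C 3.00, H 5.00, O 4.00 → C3H5O4
Empirical-formula mass = 105.07 g/mol
n = 208.6 / 105.07 = 1.99 ≈ 2
Molecular formula = (C3H5O4)×2 = C6H10O8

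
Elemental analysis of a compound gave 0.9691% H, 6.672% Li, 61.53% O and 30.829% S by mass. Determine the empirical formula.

HLiO4S

Assume 100 g: 0.9691 g H, 6.672 g Li, 61.53 g O, 30.829 g S.
n(H) = 0.9691/1.008 = 0.9614, n(Li) = 6.672/6.94 = 0.9614, n(O) = 61.53/16.00 = 3.846, n(S) = 30.829/32.07 = 0.9613
Divide by the smallest (0.9613 mol S): H 1.000, Li 1.000, O 4.000, S 1.000
→ HLiO4S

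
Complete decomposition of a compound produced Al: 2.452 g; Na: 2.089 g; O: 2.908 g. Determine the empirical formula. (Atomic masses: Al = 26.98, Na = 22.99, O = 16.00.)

AlNaO2

n(Al) = 2.452/26.98 = 0.09088, n(Na) = 2.089/22.99 = 0.09087, n(O) = 2.908/16.00 = 0.1817
Ratios (÷ 0.09087): Al 1.000, Na 1.000, O 2.000
Ratio ≈ 1:1:2, so the empirical formula is AlNaO2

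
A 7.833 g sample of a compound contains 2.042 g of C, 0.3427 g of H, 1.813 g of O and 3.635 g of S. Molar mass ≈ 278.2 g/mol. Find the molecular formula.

Moles — C: 2.042 / 12.01 = 0.17 mol; H: 0.3427 / 1.008 = 0.34 mol; O: 1.813 / 16.00 = 0.1133 mol; S: 3.635 / 32.07 = 0.1133 mol
Divide by the smallest (0.1133 mol O): C 1.500, H 3.000, O 1.000, S 1.000
×2: C 3.00, H 6.00, O 2.00, S 2.00 → C3H6O2S2
Empirical-formula mass = 138.22 g/mol
n = 278.2 / 138.22 = 2.01 ≈ 2
Molecular formula = (C3H6O2S2)×2 = C6H12O4S4

C6H12O4S4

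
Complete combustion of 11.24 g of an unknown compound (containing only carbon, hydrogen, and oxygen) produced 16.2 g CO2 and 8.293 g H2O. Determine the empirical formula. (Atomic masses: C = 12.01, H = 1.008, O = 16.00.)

mol C = 16.2 / 44.01 = 0.3681; mass C = 0.3681 × 12.01 = 4.421 g
mol H = 2 × (8.293 / 18.02) = 0.9204; mass H = 0.9204 × 1.008 = 0.9278 g
mass O = 11.24 − (5.349) = 5.891 g → mol O = 0.3682
Divide by the smallest (0.3681 mol C): C 1.000, H 2.500, O 1.000
×2: C 2.00, H 5.00, O 2.00 → C2H5O2

C2H5O2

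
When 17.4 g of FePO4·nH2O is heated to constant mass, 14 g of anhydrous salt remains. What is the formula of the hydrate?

Mass of water lost = 17.4 − 14 = 3.4 g → 3.4 / 18.02 = 0.1887 mol H2O
Molar mass of FePO4 = 150.82 g/mol → mol FePO4 = 14 / 150.82 = 0.09283
n = 0.1887 / 0.09283 = 2.03 ≈ 2 → FePO4·2H2O

FePO4·2H2O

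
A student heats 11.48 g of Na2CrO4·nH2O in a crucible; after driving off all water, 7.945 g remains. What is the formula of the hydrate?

Na2CrO4·4H2O

Mass of water lost = 11.48 − 7.945 = 3.535 g → 3.535 / 18.02 = 0.1962 mol H2O
Molar mass of Na2CrO4 = 161.98 g/mol → mol Na2CrO4 = 7.945 / 161.98 = 0.04905
n = 0.1962 / 0.04905 = 4.00 ≈ 4 → Na2CrO4·4H2O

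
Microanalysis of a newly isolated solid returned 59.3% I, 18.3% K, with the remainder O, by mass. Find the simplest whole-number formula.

IKO3

Assume 100 g: 59.3 g I, 18.3 g K, 22.4 g O.
n(I) = 59.3/126.90 = 0.4673, n(K) = 18.3/39.10 = 0.468, n(O) = 22.4/16.00 = 1.4
Smallest is I at 0.4673 mol; normalising gives I 1.000, K 1.002, O 2.996
Ratio ≈ 1:1:3, so the empirical formula is IKO3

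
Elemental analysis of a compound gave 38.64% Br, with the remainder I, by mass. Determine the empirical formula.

BrI

Assume 100 g: 38.64 g Br, 61.36 g I.
Moles — Br: 38.64 / 79.90 = 0.4836 mol; I: 61.36 / 126.90 = 0.4835 mol
Smallest is I at 0.4835 mol; normalising gives Br 1.000, I 1.000
→ BrI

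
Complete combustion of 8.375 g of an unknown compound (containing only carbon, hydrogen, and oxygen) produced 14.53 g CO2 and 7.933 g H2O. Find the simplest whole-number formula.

mol C = 14.53 / 44.01 = 0.3302; mass C = 0.3302 × 12.01 = 3.965 g
mol H = 2 × (7.933 / 18.02) = 0.8805; mass H = 0.8805 × 1.008 = 0.8875 g
mass O = 8.375 − (4.853) = 3.522 g → mol O = 0.2201
Divide by the smallest (0.2201 mol O): C 1.500, H 3.999, O 1.000
×2: C 3.00, H 8.00, O 2.00 → C3H8O2

C3H8O2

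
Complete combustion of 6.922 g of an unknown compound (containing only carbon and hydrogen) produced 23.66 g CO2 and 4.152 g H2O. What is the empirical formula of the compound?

mol C = 23.66 / 44.01 = 0.5376; mass C = 0.5376 × 12.01 = 6.457 g
mol H = 2 × (4.152 / 18.02) = 0.4608; mass H = 0.4608 × 1.008 = 0.4645 g
Smallest is H at 0.4608 mol; normalising gives C 1.167, H 1.000
Scaling by 6: C 7.00, H 6.00 → C7H6

C7H6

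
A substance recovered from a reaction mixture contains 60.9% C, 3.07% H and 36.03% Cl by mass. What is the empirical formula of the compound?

C5H3Cl

Assume 100 g: 60.9 g C, 3.07 g H, 36.03 g Cl.
n(C) = 60.9/12.01 = 5.071, n(H) = 3.07/1.008 = 3.046, n(Cl) = 36.03/35.45 = 1.016
Divide by the smallest (1.016 mol Cl): C 4.989, H 2.997, Cl 1.000
≈ 5:3:1 → C5H3Cl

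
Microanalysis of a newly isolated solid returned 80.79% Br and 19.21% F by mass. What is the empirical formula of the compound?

Assume 100 g: 80.79 g Br, 19.21 g F.
Br: 80.79 g ÷ 79.90 g/mol = 1.011 mol
F: 19.21 g ÷ 19.00 g/mol = 1.011 mol
Divide by the smallest (1.011 mol F): Br 1.000, F 1.000
Ratio ≈ 1:1, so the empirical formula is BrF

BrF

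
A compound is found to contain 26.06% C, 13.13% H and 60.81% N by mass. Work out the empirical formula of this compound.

Assume 100 g: 26.06 g C, 13.13 g H, 60.81 g N.
Moles — C: 26.06 / 12.01 = 2.17 mol; H: 13.13 / 1.008 = 13.03 mol; N: 60.81 / 14.01 = 4.34 mol
Divide by the smallest (2.17 mol C): C 1.000, H 6.003, N 2.000
Ratio ≈ 1:6:2, so the empirical formula is CH6N2

CH6N2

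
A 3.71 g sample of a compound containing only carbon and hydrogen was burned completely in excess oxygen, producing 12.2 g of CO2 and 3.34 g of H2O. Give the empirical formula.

C3H4

mol C = 12.2 / 44.01 = 0.2772; mass C = 0.2772 × 12.01 = 3.329 g
mol H = 2 × (3.34 / 18.02) = 0.3707; mass H = 0.3707 × 1.008 = 0.3737 g
Smallest is C at 0.2772 mol; normalising gives C 1.000, H 1.337
×3: C 3.00, H 4.01 → C3H4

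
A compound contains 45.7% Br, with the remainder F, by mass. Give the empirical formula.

BrF5

Assume 100 g: 45.7 g Br, 54.3 g F.
Moles — Br: 45.7 / 79.90 = 0.572 mol; F: 54.3 / 19.00 = 2.858 mol
Divide by the smallest (0.572 mol Br): Br 1.000, F 4.997
≈ 1:5 → BrF5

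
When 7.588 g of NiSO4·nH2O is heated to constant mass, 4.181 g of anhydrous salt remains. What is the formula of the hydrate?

NiSO4·7H2O

Mass of water lost = 7.588 − 4.181 = 3.407 g → 3.407 / 18.02 = 0.1891 mol H2O
Molar mass of NiSO4 = 154.76 g/mol → mol NiSO4 = 4.181 / 154.76 = 0.02702
n = 0.1891 / 0.02702 = 7.00 ≈ 7 → NiSO4·7H2O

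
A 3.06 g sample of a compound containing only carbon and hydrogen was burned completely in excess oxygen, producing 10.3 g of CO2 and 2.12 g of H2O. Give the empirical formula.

CH

mol C = 10.3 / 44.01 = 0.2340; mass C = 0.2340 × 12.01 = 2.811 g
mol H = 2 × (2.12 / 18.02) = 0.2353; mass H = 0.2353 × 1.008 = 0.2372 g
Divide by the smallest (0.234 mol C): C 1.000, H 1.005
→ CH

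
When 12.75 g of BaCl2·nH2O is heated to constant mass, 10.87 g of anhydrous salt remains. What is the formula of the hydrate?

Mass of water lost = 12.75 − 10.87 = 1.88 g → 1.88 / 18.02 = 0.1043 mol H2O
Molar mass of BaCl2 = 208.23 g/mol → mol BaCl2 = 10.87 / 208.23 = 0.0522
n = 0.1043 / 0.0522 = 2.00 ≈ 2 → BaCl2·2H2O

BaCl2·2H2O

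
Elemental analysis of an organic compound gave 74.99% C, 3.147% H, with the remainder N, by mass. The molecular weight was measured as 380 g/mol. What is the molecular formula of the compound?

Assume 100 g: 74.99 g C, 3.147 g H, 21.863 g N.
C: 74.99 g ÷ 12.01 g/mol = 6.244 mol
H: 3.147 g ÷ 1.008 g/mol = 3.122 mol
N: 21.863 g ÷ 14.01 g/mol = 1.561 mol
Divide by the smallest (1.561 mol N): C 4.001, H 2.001, N 1.000
Ratio ≈ 4:2:1, so the empirical formula is C4H2N
Empirical-formula mass = 64.07 g/mol
n = 380 / 64.07 = 5.93 ≈ 6
Molecular formula = (C4H2N)×6 = C24H12N6

C24H12N6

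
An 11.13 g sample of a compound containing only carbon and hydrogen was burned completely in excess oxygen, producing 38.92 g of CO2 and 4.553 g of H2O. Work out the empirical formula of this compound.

mol C = 38.92 / 44.01 = 0.8843; mass C = 0.8843 × 12.01 = 10.62 g
mol H = 2 × (4.553 / 18.02) = 0.5053; mass H = 0.5053 × 1.008 = 0.5094 g
Divide by the smallest (0.5053 mol H): C 1.750, H 1.000
Multiply by 4: C 7.00, H 4.00 → C7H4

C7H4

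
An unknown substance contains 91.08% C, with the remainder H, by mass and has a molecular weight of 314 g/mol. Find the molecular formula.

Assume 100 g: 91.08 g C, 8.92 g H.
Moles — C: 91.08 / 12.01 = 7.584 mol; H: 8.92 / 1.008 = 8.849 mol
Smallest is C at 7.584 mol; normalising gives C 1.000, H 1.167
Scaling by 6: C 6.00, H 7.00 → C6H7
Empirical-formula mass = 79.12 g/mol
n = 314 / 79.12 = 3.97 ≈ 4
Molecular formula = (C6H7)×4 = C24H28

C24H28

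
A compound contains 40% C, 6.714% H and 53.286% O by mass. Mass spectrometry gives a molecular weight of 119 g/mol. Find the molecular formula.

Assume 100 g: 40 g C, 6.714 g H, 53.286 g O.
C: 40 g ÷ 12.01 g/mol = 3.331 mol
H: 6.714 g ÷ 1.008 g/mol = 6.661 mol
O: 53.286 g ÷ 16.00 g/mol = 3.33 mol
Ratios (÷ 3.33): C 1.000, H 2.000, O 1.000
→ CH2O
Empirical-formula mass = 30.03 g/mol
n = 119 / 30.03 = 3.96 ≈ 4
Molecular formula = (CH2O)×4 = C4H8O4

C4H8O4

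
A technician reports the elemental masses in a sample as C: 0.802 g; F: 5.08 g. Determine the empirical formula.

CF4

Moles — C: 0.802 / 12.01 = 0.06678 mol; F: 5.08 / 19.00 = 0.2674 mol
Smallest is C at 0.06678 mol; normalising gives C 1.000, F 4.004
≈ 1:4 → CF4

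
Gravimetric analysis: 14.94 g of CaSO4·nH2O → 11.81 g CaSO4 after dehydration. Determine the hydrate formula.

CaSO4·2H2O

Mass of water lost = 14.94 − 11.81 = 3.13 g → 3.13 / 18.02 = 0.1737 mol H2O
Molar mass of CaSO4 = 136.15 g/mol → mol CaSO4 = 11.81 / 136.15 = 0.08674
n = 0.1737 / 0.08674 = 2.00 ≈ 2 → CaSO4·2H2O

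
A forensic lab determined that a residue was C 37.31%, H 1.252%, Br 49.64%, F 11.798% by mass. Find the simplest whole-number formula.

C5H2BrF

Assume 100 g: 37.31 g C, 1.252 g H, 49.64 g Br, 11.798 g F.
n(C) = 37.31/12.01 = 3.107, n(H) = 1.252/1.008 = 1.242, n(Br) = 49.64/79.90 = 0.6213, n(F) = 11.798/19.00 = 0.6209
Ratios (÷ 0.6209): C 5.003, H 2.000, Br 1.001, F 1.000
Ratio ≈ 5:2:1:1, so the empirical formula is C5H2BrF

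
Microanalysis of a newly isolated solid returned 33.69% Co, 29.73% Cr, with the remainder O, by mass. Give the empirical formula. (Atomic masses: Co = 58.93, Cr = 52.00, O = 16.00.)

CoCrO4

Assume 100 g: 33.69 g Co, 29.73 g Cr, 36.58 g O.
Co: 33.69 g ÷ 58.93 g/mol = 0.5717 mol
Cr: 29.73 g ÷ 52.00 g/mol = 0.5717 mol
O: 36.58 g ÷ 16.00 g/mol = 2.286 mol
Smallest is Co at 0.5717 mol; normalising gives Co 1.000, Cr 1.000, O 3.999
Ratio ≈ 1:1:4, so the empirical formula is CoCrO4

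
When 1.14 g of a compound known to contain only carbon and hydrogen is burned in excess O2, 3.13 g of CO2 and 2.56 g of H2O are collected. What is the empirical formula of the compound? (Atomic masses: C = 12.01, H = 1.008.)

mol C = 3.13 / 44.01 = 0.07112; mass C = 0.07112 × 12.01 = 0.8542 g
mol H = 2 × (2.56 / 18.02) = 0.2841; mass H = 0.2841 × 1.008 = 0.2864 g
Smallest is C at 0.07112 mol; normalising gives C 1.000, H 3.995
≈ 1:4 → CH4

CH4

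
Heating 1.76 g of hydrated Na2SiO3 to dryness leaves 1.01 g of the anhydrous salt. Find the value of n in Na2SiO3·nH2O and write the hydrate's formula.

Mass of water lost = 1.76 − 1.01 = 0.75 g → 0.75 / 18.02 = 0.04162 mol H2O
Molar mass of Na2SiO3 = 122.07 g/mol → mol Na2SiO3 = 1.01 / 122.07 = 0.008274
n = 0.04162 / 0.008274 = 5.03 ≈ 5 → Na2SiO3·5H2O

Na2SiO3·5H2O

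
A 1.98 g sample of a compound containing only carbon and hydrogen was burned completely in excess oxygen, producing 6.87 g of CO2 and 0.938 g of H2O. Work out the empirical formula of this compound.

C3H2

mol C = 6.87 / 44.01 = 0.1561; mass C = 0.1561 × 12.01 = 1.875 g
mol H = 2 × (0.938 / 18.02) = 0.1041; mass H = 0.1041 × 1.008 = 0.1049 g
Divide by the smallest (0.1041 mol H): C 1.499, H 1.000
Scaling by 2: C 3.00, H 2.00 → C3H2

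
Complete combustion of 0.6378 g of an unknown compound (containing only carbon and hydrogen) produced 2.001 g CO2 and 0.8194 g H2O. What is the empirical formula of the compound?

CH2

mol C = 2.001 / 44.01 = 0.04547; mass C = 0.04547 × 12.01 = 0.5461 g
mol H = 2 × (0.8194 / 18.02) = 0.09094; mass H = 0.09094 × 1.008 = 0.09167 g
Ratios (÷ 0.04547): C 1.000, H 2.000
≈ 1:2 → CH2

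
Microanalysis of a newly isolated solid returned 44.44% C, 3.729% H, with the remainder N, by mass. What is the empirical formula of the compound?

Assume 100 g: 44.44 g C, 3.729 g H, 51.831 g N.
n(C) = 44.44/12.01 = 3.7, n(H) = 3.729/1.008 = 3.699, n(N) = 51.831/14.01 = 3.7
Ratios (÷ 3.699): C 1.000, H 1.000, N 1.000
Ratio ≈ 1:1:1, so the empirical formula is CHN

CHN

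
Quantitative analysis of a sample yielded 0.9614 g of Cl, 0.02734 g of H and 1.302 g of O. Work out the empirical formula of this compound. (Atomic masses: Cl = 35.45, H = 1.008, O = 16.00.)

Moles — Cl: 0.9614 / 35.45 = 0.02712 mol; H: 0.02734 / 1.008 = 0.02712 mol; O: 1.302 / 16.00 = 0.08138 mol
Ratios (÷ 0.02712): Cl 1.000, H 1.000, O 3.001
≈ 1:1:3 → ClHO3

ClHO3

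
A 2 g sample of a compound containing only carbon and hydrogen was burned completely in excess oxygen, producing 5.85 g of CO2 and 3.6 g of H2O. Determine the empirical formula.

mol C = 5.85 / 44.01 = 0.1329; mass C = 0.1329 × 12.01 = 1.596 g
mol H = 2 × (3.6 / 18.02) = 0.3996; mass H = 0.3996 × 1.008 = 0.4028 g
Ratios (÷ 0.1329): C 1.000, H 3.006
≈ 1:3 → CH3

CH3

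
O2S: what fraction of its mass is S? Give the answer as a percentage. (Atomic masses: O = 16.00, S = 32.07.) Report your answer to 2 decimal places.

Molar mass = 2(16.00) + 1(32.07) = 64.070 g/mol
Mass of S per mole = 1 × 32.07 = 32.070 g
% S = 32.070 / 64.070 × 100 = 50.05%

50.05%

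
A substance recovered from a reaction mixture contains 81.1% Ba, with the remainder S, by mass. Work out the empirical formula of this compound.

BaS

Assume 100 g: 81.1 g Ba, 18.9 g S.
Ba: 81.1 g ÷ 137.33 g/mol = 0.5905 mol
S: 18.9 g ÷ 32.07 g/mol = 0.5893 mol
Divide by the smallest (0.5893 mol S): Ba 1.002, S 1.000
→ BaS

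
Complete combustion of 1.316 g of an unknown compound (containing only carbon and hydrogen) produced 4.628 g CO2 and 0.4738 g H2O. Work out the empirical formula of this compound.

C2H

mol C = 4.628 / 44.01 = 0.1052; mass C = 0.1052 × 12.01 = 1.263 g
mol H = 2 × (0.4738 / 18.02) = 0.05259; mass H = 0.05259 × 1.008 = 0.05301 g
Smallest is H at 0.05259 mol; normalising gives C 2.000, H 1.000
Ratio ≈ 2:1, so the empirical formula is C2H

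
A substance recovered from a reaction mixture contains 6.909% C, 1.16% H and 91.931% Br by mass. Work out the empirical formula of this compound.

CH2Br2

Assume 100 g: 6.909 g C, 1.16 g H, 91.931 g Br.
n(C) = 6.909/12.01 = 0.5753, n(H) = 1.16/1.008 = 1.151, n(Br) = 91.931/79.90 = 1.151
Divide by the smallest (0.5753 mol C): C 1.000, H 2.000, Br 2.000
Ratio ≈ 1:2:2, so the empirical formula is CH2Br2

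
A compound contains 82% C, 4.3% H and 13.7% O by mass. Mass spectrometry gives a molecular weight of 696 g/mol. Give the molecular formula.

Assume 100 g: 82 g C, 4.3 g H, 13.7 g O.
C: 82 g ÷ 12.01 g/mol = 6.828 mol
H: 4.3 g ÷ 1.008 g/mol = 4.266 mol
O: 13.7 g ÷ 16.00 g/mol = 0.8562 mol
Divide by the smallest (0.8562 mol O): C 7.974, H 4.982, O 1.000
→ C8H5O
Empirical-formula mass = 117.12 g/mol
n = 696 / 117.12 = 5.94 ≈ 6
Molecular formula = (C8H5O)×6 = C48H30O6

C48H30O6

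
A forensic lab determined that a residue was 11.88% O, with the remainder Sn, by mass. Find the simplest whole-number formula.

Assume 100 g: 11.88 g O, 88.12 g Sn.
O: 11.88 g ÷ 16.00 g/mol = 0.7425 mol
Sn: 88.12 g ÷ 118.71 g/mol = 0.7423 mol
Ratios (÷ 0.7423): O 1.000, Sn 1.000
≈ 1:1 → OSn

OSn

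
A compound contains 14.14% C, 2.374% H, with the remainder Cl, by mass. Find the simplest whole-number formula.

CH2Cl2

Assume 100 g: 14.14 g C, 2.374 g H, 83.486 g Cl.
Moles — C: 14.14 / 12.01 = 1.177 mol; H: 2.374 / 1.008 = 2.355 mol; Cl: 83.486 / 35.45 = 2.355 mol
Smallest is C at 1.177 mol; normalising gives C 1.000, H 2.000, Cl 2.000
→ CH2Cl2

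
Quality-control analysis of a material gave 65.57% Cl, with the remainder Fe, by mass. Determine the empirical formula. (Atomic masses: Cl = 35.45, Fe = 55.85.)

Assume 100 g: 65.57 g Cl, 34.43 g Fe.
Moles — Cl: 65.57 / 35.45 = 1.85 mol; Fe: 34.43 / 55.85 = 0.6165 mol
Smallest is Fe at 0.6165 mol; normalising gives Cl 3.000, Fe 1.000
Ratio ≈ 3:1, so the empirical formula is Cl3Fe

Cl3Fe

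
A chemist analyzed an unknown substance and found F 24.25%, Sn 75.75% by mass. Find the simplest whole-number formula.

Assume 100 g: 24.25 g F, 75.75 g Sn.
Moles — F: 24.25 / 19.00 = 1.276 mol; Sn: 75.75 / 118.71 = 0.6381 mol
Divide by the smallest (0.6381 mol Sn): F 2.000, Sn 1.000
≈ 2:1 → F2Sn

F2Sn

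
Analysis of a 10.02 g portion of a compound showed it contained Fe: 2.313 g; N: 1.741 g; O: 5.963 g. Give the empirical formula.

FeN3O9

n(Fe) = 2.313/55.85 = 0.04141, n(N) = 1.741/14.01 = 0.1243, n(O) = 5.963/16.00 = 0.3727
Divide by the smallest (0.04141 mol Fe): Fe 1.000, N 3.001, O 8.999
≈ 1:3:9 → FeN3O9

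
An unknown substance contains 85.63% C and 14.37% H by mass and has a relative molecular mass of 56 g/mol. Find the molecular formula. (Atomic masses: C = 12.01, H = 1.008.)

C4H8

Assume 100 g: 85.63 g C, 14.37 g H.
Moles — C: 85.63 / 12.01 = 7.13 mol; H: 14.37 / 1.008 = 14.26 mol
Ratios (÷ 7.13): C 1.000, H 1.999
≈ 1:2 → CH2
Empirical-formula mass = 14.03 g/mol
n = 56 / 14.03 = 3.99 ≈ 4
Molecular formula = (CH2)×4 = C4H8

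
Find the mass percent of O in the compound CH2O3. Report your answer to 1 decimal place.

77.4%

Molar mass = 1(12.01) + 2(1.008) + 3(16.00) = 62.026 g/mol
Mass of O per mole = 3 × 16.00 = 48.000 g
% O = 48.000 / 62.026 × 100 = 77.4%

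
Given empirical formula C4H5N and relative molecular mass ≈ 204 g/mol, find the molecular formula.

C12H15N3

Empirical-formula mass = 67.09 g/mol
n = 204 / 67.09 = 3.04 ≈ 3
Molecular formula = (C4H5N)3 = C12H15N3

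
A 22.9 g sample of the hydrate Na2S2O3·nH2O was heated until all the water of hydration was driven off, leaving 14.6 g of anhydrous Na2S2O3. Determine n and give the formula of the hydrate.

Mass of water lost = 22.9 − 14.6 = 8.3 g → 8.3 / 18.02 = 0.4606 mol H2O
Molar mass of Na2S2O3 = 158.12 g/mol → mol Na2S2O3 = 14.6 / 158.12 = 0.09233
n = 0.4606 / 0.09233 = 4.99 ≈ 5 → Na2S2O3·5H2O

Na2S2O3·5H2O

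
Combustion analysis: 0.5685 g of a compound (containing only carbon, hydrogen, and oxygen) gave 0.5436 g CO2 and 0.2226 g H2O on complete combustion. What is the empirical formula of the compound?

mol C = 0.5436 / 44.01 = 0.01235; mass C = 0.01235 × 12.01 = 0.1483 g
mol H = 2 × (0.2226 / 18.02) = 0.02471; mass H = 0.02471 × 1.008 = 0.02490 g
mass O = 0.5685 − (0.1732) = 0.3953 g → mol O = 0.02470
Smallest is C at 0.01235 mol; normalising gives C 1.000, H 2.000, O 2.000
≈ 1:2:2 → CH2O2

CH2O2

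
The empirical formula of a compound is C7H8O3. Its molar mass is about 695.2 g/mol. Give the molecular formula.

Empirical-formula mass = 140.13 g/mol
n = 695.2 / 140.13 = 4.96 ≈ 5
Molecular formula = (C7H8O3)5 = C35H40O15

C35H40O15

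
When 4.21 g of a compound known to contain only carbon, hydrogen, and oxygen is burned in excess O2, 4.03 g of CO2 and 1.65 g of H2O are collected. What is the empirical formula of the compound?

mol C = 4.03 / 44.01 = 0.09157; mass C = 0.09157 × 12.01 = 1.100 g
mol H = 2 × (1.65 / 18.02) = 0.1831; mass H = 0.1831 × 1.008 = 0.1846 g
mass O = 4.21 − (1.284) = 2.926 g → mol O = 0.1829
Smallest is C at 0.09157 mol; normalising gives C 1.000, H 2.000, O 1.997
≈ 1:2:2 → CH2O2

CH2O2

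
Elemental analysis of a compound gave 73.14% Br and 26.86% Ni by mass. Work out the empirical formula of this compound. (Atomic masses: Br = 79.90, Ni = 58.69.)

Br2Ni

Assume 100 g: 73.14 g Br, 26.86 g Ni.
n(Br) = 73.14/79.90 = 0.9154, n(Ni) = 26.86/58.69 = 0.4577
Divide by the smallest (0.4577 mol Ni): Br 2.000, Ni 1.000
→ Br2Ni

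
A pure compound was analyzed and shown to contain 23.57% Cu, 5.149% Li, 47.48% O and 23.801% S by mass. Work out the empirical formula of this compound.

CuLi2O8S2

Assume 100 g: 23.57 g Cu, 5.149 g Li, 47.48 g O, 23.801 g S.
Moles — Cu: 23.57 / 63.55 = 0.3709 mol; Li: 5.149 / 6.94 = 0.7419 mol; O: 47.48 / 16.00 = 2.967 mol; S: 23.801 / 32.07 = 0.7422 mol
Ratios (÷ 0.3709): Cu 1.000, Li 2.000, O 8.001, S 2.001
→ CuLi2O8S2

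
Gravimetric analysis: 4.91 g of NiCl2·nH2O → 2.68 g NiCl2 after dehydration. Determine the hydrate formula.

Mass of water lost = 4.91 − 2.68 = 2.23 g → 2.23 / 18.02 = 0.1238 mol H2O
Molar mass of NiCl2 = 129.59 g/mol → mol NiCl2 = 2.68 / 129.59 = 0.02068
n = 0.1238 / 0.02068 = 5.98 ≈ 6 → NiCl2·6H2O

NiCl2·6H2O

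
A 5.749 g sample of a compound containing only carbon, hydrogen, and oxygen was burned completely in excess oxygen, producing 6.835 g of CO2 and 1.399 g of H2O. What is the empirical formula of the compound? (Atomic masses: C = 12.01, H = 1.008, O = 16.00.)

C2H2O3

mol C = 6.835 / 44.01 = 0.1553; mass C = 0.1553 × 12.01 = 1.865 g
mol H = 2 × (1.399 / 18.02) = 0.1553; mass H = 0.1553 × 1.008 = 0.1565 g
mass O = 5.749 − (2.022) = 3.727 g → mol O = 0.2330
Smallest is H at 0.1553 mol; normalising gives C 1.000, H 1.000, O 1.500
Multiply by 2: C 2.00, H 2.00, O 3.00 → C2H2O3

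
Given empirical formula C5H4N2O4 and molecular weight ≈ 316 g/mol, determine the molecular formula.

C10H8N4O8

Empirical-formula mass = 156.10 g/mol
n = 316 / 156.10 = 2.02 ≈ 2
Molecular formula = (C5H4N2O4)2 = C10H8N4O8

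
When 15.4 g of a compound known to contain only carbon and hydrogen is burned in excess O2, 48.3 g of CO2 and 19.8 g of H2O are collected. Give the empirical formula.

mol C = 48.3 / 44.01 = 1.097; mass C = 1.097 × 12.01 = 13.18 g
mol H = 2 × (19.8 / 18.02) = 2.198; mass H = 2.198 × 1.008 = 2.215 g
Ratios (÷ 1.097): C 1.000, H 2.002
→ CH2

CH2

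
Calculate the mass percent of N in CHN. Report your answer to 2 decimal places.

51.84%

Molar mass = 1(12.01) + 1(1.008) + 1(14.01) = 27.028 g/mol
Mass of N per mole = 1 × 14.01 = 14.010 g
% N = 14.010 / 27.028 × 100 = 51.84%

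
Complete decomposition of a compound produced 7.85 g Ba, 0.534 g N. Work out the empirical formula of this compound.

Ba3N2

Moles — Ba: 7.85 / 137.33 = 0.05716 mol; N: 0.534 / 14.01 = 0.03812 mol
Divide by the smallest (0.03812 mol N): Ba 1.500, N 1.000
×2: Ba 3.00, N 2.00 → Ba3N2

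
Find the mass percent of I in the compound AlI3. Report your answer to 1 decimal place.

93.4%

Molar mass = 1(26.98) + 3(126.90) = 407.680 g/mol
Mass of I per mole = 3 × 126.90 = 380.700 g
% I = 380.700 / 407.680 × 100 = 93.4%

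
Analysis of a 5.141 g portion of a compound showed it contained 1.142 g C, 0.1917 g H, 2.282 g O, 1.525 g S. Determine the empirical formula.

C: 1.142 g ÷ 12.01 g/mol = 0.09509 mol
H: 0.1917 g ÷ 1.008 g/mol = 0.1902 mol
O: 2.282 g ÷ 16.00 g/mol = 0.1426 mol
S: 1.525 g ÷ 32.07 g/mol = 0.04755 mol
Divide by the smallest (0.04755 mol S): C 2.000, H 3.999, O 2.999, S 1.000
Ratio ≈ 2:4:3:1, so the empirical formula is C2H4O3S

C2H4O3S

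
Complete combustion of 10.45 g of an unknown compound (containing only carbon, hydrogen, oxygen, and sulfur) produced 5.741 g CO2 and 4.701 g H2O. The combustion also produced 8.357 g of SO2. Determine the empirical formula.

mol C = 5.741 / 44.01 = 0.1304; mass C = 0.1304 × 12.01 = 1.567 g
mol H = 2 × (4.701 / 18.02) = 0.5218; mass H = 0.5218 × 1.008 = 0.5259 g
mol S = 8.357 / 64.07 = 0.1304; mass S = 4.183 g
mass O = 10.45 − (6.276) = 4.174 g → mol O = 0.2609
Divide by the smallest (0.1304 mol S): C 1.000, H 4.000, O 2.000, S 1.000
→ CH4O2S

CH4O2S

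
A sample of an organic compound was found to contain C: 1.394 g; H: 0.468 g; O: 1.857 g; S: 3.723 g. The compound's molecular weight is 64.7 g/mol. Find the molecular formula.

Moles — C: 1.394 / 12.01 = 0.1161 mol; H: 0.468 / 1.008 = 0.4643 mol; O: 1.857 / 16.00 = 0.1161 mol; S: 3.723 / 32.07 = 0.1161 mol
Ratios (÷ 0.1161): C 1.000, H 4.000, O 1.000, S 1.000
≈ 1:4:1:1 → CH4OS
Empirical-formula mass = 64.11 g/mol
n = 64.7 / 64.11 = 1.01 ≈ 1
Molecular formula = empirical formula = CH4OS

CH4OS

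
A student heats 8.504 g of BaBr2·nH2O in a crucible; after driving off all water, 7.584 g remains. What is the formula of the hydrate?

BaBr2·2H2O

Mass of water lost = 8.504 − 7.584 = 0.92 g → 0.92 / 18.02 = 0.05105 mol H2O
Molar mass of BaBr2 = 297.13 g/mol → mol BaBr2 = 7.584 / 297.13 = 0.02552
n = 0.05105 / 0.02552 = 2.00 ≈ 2 → BaBr2·2H2O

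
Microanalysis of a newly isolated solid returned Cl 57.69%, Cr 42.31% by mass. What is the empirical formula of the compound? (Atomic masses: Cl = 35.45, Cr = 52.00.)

Assume 100 g: 57.69 g Cl, 42.31 g Cr.
Moles — Cl: 57.69 / 35.45 = 1.627 mol; Cr: 42.31 / 52.00 = 0.8137 mol
Smallest is Cr at 0.8137 mol; normalising gives Cl 2.000, Cr 1.000
Ratio ≈ 2:1, so the empirical formula is Cl2Cr

Cl2Cr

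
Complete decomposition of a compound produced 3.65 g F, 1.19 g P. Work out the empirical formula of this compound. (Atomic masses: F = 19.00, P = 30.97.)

F5P

F: 3.65 g ÷ 19.00 g/mol = 0.1921 mol
P: 1.19 g ÷ 30.97 g/mol = 0.03842 mol
Ratios (÷ 0.03842): F 5.000, P 1.000
≈ 5:1 → F5P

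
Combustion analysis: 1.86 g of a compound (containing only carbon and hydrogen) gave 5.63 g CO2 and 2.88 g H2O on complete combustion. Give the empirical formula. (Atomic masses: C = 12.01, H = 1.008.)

C2H5

mol C = 5.63 / 44.01 = 0.1279; mass C = 0.1279 × 12.01 = 1.536 g
mol H = 2 × (2.88 / 18.02) = 0.3196; mass H = 0.3196 × 1.008 = 0.3222 g
Smallest is C at 0.1279 mol; normalising gives C 1.000, H 2.499
Multiply by 2: C 2.00, H 5.00 → C2H5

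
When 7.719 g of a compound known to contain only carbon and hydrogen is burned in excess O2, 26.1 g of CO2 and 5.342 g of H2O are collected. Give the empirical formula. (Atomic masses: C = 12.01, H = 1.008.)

mol C = 26.1 / 44.01 = 0.5930; mass C = 0.5930 × 12.01 = 7.122 g
mol H = 2 × (5.342 / 18.02) = 0.5929; mass H = 0.5929 × 1.008 = 0.5976 g
Divide by the smallest (0.5929 mol H): C 1.000, H 1.000
→ CH

CH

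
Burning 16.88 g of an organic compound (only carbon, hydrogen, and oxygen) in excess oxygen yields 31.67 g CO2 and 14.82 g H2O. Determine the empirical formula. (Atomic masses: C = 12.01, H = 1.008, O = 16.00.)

mol C = 31.67 / 44.01 = 0.7196; mass C = 0.7196 × 12.01 = 8.643 g
mol H = 2 × (14.82 / 18.02) = 1.645; mass H = 1.645 × 1.008 = 1.658 g
mass O = 16.88 − (10.30) = 6.579 g → mol O = 0.4112
Divide by the smallest (0.4112 mol O): C 1.750, H 4.000, O 1.000
Multiply by 4: C 7.00, H 16.00, O 4.00 → C7H16O4

C7H16O4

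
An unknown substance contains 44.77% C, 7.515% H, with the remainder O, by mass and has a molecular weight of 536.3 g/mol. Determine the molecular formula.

C20H40O16

Assume 100 g: 44.77 g C, 7.515 g H, 47.715 g O.
Moles — C: 44.77 / 12.01 = 3.728 mol; H: 7.515 / 1.008 = 7.455 mol; O: 47.715 / 16.00 = 2.982 mol
Ratios (÷ 2.982): C 1.250, H 2.500, O 1.000
Scaling by 4: C 5.00, H 10.00, O 4.00 → C5H10O4
Empirical-formula mass = 134.13 g/mol
n = 536.3 / 134.13 = 4.00 ≈ 4
Molecular formula = (C5H10O4)×4 = C20H40O16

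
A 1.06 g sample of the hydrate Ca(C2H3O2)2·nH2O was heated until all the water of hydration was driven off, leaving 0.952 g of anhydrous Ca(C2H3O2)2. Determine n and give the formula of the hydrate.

Mass of water lost = 1.06 − 0.952 = 0.108 g → 0.108 / 18.02 = 0.005993 mol H2O
Molar mass of Ca(C2H3O2)2 = 158.17 g/mol → mol Ca(C2H3O2)2 = 0.952 / 158.17 = 0.006019
n = 0.005993 / 0.006019 = 1.00 ≈ 1 → Ca(C2H3O2)2·H2O

Ca(C2H3O2)2·H2O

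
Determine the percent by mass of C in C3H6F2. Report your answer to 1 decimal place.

Molar mass = 3(12.01) + 6(1.008) + 2(19.00) = 80.078 g/mol
Mass of C per mole = 3 × 12.01 = 36.030 g
% C = 36.030 / 80.078 × 100 = 45.0%

45.0%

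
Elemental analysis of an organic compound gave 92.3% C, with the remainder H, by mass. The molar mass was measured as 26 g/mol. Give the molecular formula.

C2H2

Assume 100 g: 92.3 g C, 7.7 g H.
C: 92.3 g ÷ 12.01 g/mol = 7.685 mol
H: 7.7 g ÷ 1.008 g/mol = 7.639 mol
Divide by the smallest (7.639 mol H): C 1.006, H 1.000
Ratio ≈ 1:1, so the empirical formula is CH
Empirical-formula mass = 13.02 g/mol
n = 26 / 13.02 = 2.00 ≈ 2
Molecular formula = (CH)×2 = C2H2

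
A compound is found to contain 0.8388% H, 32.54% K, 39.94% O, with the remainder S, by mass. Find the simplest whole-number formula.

Assume 100 g: 0.8388 g H, 32.54 g K, 39.94 g O, 26.681 g S.
H: 0.8388 g ÷ 1.008 g/mol = 0.8321 mol
K: 32.54 g ÷ 39.10 g/mol = 0.8322 mol
O: 39.94 g ÷ 16.00 g/mol = 2.496 mol
S: 26.681 g ÷ 32.07 g/mol = 0.832 mol
Ratios (÷ 0.832): H 1.000, K 1.000, O 3.000, S 1.000
Ratio ≈ 1:1:3:1, so the empirical formula is HKO3S

HKO3S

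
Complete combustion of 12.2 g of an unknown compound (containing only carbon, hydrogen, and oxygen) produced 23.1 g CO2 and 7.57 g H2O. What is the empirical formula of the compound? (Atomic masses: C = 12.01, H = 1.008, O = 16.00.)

mol C = 23.1 / 44.01 = 0.5249; mass C = 0.5249 × 12.01 = 6.304 g
mol H = 2 × (7.57 / 18.02) = 0.8402; mass H = 0.8402 × 1.008 = 0.8469 g
mass O = 12.2 − (7.151) = 5.049 g → mol O = 0.3156
Smallest is O at 0.3156 mol; normalising gives C 1.663, H 2.662, O 1.000
×3: C 4.99, H 7.99, O 3.00 → C5H8O3

C5H8O3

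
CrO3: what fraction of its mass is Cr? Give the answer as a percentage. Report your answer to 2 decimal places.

Molar mass = 1(52.00) + 3(16.00) = 100.000 g/mol
Mass of Cr per mole = 1 × 52.00 = 52.000 g
% Cr = 52.000 / 100.000 × 100 = 52.00%

52.00%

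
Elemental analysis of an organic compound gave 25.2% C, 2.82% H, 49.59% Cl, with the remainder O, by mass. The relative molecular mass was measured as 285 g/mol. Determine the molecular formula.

Assume 100 g: 25.2 g C, 2.82 g H, 49.59 g Cl, 22.39 g O.
n(C) = 25.2/12.01 = 2.098, n(H) = 2.82/1.008 = 2.798, n(Cl) = 49.59/35.45 = 1.399, n(O) = 22.39/16.00 = 1.399
Divide by the smallest (1.399 mol Cl): C 1.500, H 2.000, Cl 1.000, O 1.000
Scaling by 2: C 3.00, H 4.00, Cl 2.00, O 2.00 → C3H4Cl2O2
Empirical-formula mass = 142.96 g/mol
n = 285 / 142.96 = 1.99 ≈ 2
Molecular formula = (C3H4Cl2O2)×2 = C6H8Cl4O4

C6H8Cl4O4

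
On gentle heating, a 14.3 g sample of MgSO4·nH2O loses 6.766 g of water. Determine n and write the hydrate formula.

Mass of anhydrous MgSO4 = 14.3 − 6.766 = 7.534 g
mol H2O = 6.766 / 18.02 = 0.3755
Molar mass of MgSO4 = 120.38 g/mol → mol MgSO4 = 7.534 / 120.38 = 0.06259
n = 0.3755 / 0.06259 = 6.00 ≈ 6 → MgSO4·6H2O

MgSO4·6H2O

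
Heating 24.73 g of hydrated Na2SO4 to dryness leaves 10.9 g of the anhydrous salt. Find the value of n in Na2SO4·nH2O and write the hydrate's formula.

Mass of water lost = 24.73 − 10.9 = 13.83 g → 13.83 / 18.02 = 0.7675 mol H2O
Molar mass of Na2SO4 = 142.05 g/mol → mol Na2SO4 = 10.9 / 142.05 = 0.07673
n = 0.7675 / 0.07673 = 10.00 ≈ 10 → Na2SO4·10H2O

Na2SO4·10H2O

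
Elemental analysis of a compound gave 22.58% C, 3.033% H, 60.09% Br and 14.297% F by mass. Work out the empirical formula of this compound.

Assume 100 g: 22.58 g C, 3.033 g H, 60.09 g Br, 14.297 g F.
C: 22.58 g ÷ 12.01 g/mol = 1.88 mol
H: 3.033 g ÷ 1.008 g/mol = 3.009 mol
Br: 60.09 g ÷ 79.90 g/mol = 0.7521 mol
F: 14.297 g ÷ 19.00 g/mol = 0.7525 mol
Ratios (÷ 0.7521): C 2.500, H 4.001, Br 1.000, F 1.001
Multiply by 2: C 5.00, H 8.00, Br 2.00, F 2.00 → C5H8Br2F2

C5H8Br2F2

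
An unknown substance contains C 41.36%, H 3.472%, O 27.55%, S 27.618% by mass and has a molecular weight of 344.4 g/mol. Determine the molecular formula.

C12H12O6S3

Assume 100 g: 41.36 g C, 3.472 g H, 27.55 g O, 27.618 g S.
n(C) = 41.36/12.01 = 3.444, n(H) = 3.472/1.008 = 3.444, n(O) = 27.55/16.00 = 1.722, n(S) = 27.618/32.07 = 0.8612
Ratios (÷ 0.8612): C 3.999, H 4.000, O 1.999, S 1.000
Ratio ≈ 4:4:2:1, so the empirical formula is C4H4O2S
Empirical-formula mass = 116.14 g/mol
n = 344.4 / 116.14 = 2.97 ≈ 3
Molecular formula = (C4H4O2S)×3 = C12H12O6S3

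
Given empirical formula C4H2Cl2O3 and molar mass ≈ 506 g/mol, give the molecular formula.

Empirical-formula mass = 168.96 g/mol
n = 506 / 168.96 = 2.99 ≈ 3
Molecular formula = (C4H2Cl2O3)3 = C12H6Cl6O9

C12H6Cl6O9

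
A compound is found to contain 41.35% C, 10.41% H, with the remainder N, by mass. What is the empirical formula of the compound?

CH3N

Assume 100 g: 41.35 g C, 10.41 g H, 48.24 g N.
n(C) = 41.35/12.01 = 3.443, n(H) = 10.41/1.008 = 10.33, n(N) = 48.24/14.01 = 3.443
Smallest is C at 3.443 mol; normalising gives C 1.000, H 3.000, N 1.000
≈ 1:3:1 → CH3N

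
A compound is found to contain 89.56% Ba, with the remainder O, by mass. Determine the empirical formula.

BaO

Assume 100 g: 89.56 g Ba, 10.44 g O.
Moles — Ba: 89.56 / 137.33 = 0.6522 mol; O: 10.44 / 16.00 = 0.6525 mol
Ratios (÷ 0.6522): Ba 1.000, O 1.001
→ BaO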